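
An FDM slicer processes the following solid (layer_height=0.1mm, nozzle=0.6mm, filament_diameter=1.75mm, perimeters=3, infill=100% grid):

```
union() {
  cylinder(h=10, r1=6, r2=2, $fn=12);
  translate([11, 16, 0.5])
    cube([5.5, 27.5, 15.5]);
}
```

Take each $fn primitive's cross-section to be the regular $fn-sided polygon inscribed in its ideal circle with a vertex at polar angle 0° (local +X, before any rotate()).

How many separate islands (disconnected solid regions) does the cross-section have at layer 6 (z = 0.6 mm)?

At z = 0.6 mm: the cone contributes a regular 12-gon of circumradius 5.760 (interpolated between r1=6 and r2=2 at t=0.060); the cube at (11, 16) (footprint 5.5×27.5) is included at this height; Combining (union): the 2 present regions are separate (no shared area or edge), so areas and boundary lengths simply add and each stays a separate island — 2 connected regions. Overall, the cross-section has 2 separate islands. Island count = 2.

2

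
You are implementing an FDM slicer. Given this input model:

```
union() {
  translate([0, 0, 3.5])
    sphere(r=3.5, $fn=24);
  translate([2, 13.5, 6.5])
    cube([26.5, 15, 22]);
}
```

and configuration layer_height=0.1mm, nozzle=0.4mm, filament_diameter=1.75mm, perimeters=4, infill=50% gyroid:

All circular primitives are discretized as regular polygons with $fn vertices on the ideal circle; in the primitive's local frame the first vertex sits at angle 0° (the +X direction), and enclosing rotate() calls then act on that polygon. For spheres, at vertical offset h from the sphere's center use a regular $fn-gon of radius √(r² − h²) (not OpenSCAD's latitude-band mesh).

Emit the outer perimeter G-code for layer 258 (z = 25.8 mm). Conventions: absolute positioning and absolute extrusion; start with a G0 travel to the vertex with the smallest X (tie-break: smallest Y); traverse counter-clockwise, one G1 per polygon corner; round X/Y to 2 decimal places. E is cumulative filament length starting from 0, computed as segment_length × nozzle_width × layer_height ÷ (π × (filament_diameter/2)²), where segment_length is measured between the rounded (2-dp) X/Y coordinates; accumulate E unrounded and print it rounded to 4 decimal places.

G0 X2.00 Y13.50 Z25.80
G1 X28.50 Y13.50 E0.4407
G1 X28.50 Y28.50 E0.6901
G1 X2.00 Y28.50 E1.1308
G1 X2.00 Y13.50 E1.3803

At z = 25.8 mm: the sphere is not intersected at this z (|z−center|=22.300 > r=3.5); the 26.5×15 cube at (2, 13.5) contributes its full rectangle; Taking the union: only the 26.5×15 cube at (2, 13.5) is present, so the union is just that shape — 1 connected region. The outline is a single polygon with 4 vertices. Extrusion per mm of travel: 0.4 × 0.1 / (π × 0.875²) = 0.016630. Accumulating E over each segment gives final E = 1.3803.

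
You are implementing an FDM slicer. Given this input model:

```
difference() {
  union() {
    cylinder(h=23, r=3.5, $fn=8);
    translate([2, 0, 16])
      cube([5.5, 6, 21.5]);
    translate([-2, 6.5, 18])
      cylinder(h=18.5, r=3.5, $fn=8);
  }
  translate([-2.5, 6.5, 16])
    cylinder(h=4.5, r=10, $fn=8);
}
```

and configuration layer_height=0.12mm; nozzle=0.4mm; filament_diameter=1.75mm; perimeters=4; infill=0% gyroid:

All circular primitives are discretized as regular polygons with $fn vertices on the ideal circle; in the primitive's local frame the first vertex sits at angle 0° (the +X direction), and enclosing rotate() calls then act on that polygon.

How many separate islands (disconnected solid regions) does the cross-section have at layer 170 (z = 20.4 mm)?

2

At z = 20.4 mm: the cylinder: section is a regular 8-gon, circumradius r=3.5; the cube at (2, 0) (footprint 5.5×6) is included at this height; the r=3.5 cylinder at (-2, 6.5) contributes a regular 8-gon of circumradius 3.5; Taking the union: the regions partially overlap (shared area 2.49 mm²), so overlapping operands fuse into one piece — 2 connected regions; the cylinder at (-2.5, 6.5): section is a regular 8-gon, circumradius r=10; After the difference (first − rest): starting from the result so far, the r=10 cylinder at (-2.5, 6.5) partially overlaps it — only the 87.63 mm² overlap (of its 282.84 mm²) is removed, clipping the outline — 2 connected regions. Overall, the cross-section has 2 separate islands. Island count = 2.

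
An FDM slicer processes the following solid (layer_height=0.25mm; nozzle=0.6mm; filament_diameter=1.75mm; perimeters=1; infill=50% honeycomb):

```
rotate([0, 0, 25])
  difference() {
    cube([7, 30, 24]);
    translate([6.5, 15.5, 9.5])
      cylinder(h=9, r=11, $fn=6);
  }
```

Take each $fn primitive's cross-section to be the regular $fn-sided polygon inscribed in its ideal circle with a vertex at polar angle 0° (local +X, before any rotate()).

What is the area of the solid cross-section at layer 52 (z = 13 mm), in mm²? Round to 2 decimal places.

At z = 13 mm: the cube is present — its section is the full 7×30 rectangle (area 210.00 mm²); the r=11 cylinder at (6.5, 15.5) contributes a regular 6-gon of circumradius 11 (area = (6/2)·11.000²·sin(360°/6) = 314.37 mm²); Subtracting the remaining from the first: starting from the 7×30 cube (210.00 mm²), the r=11 cylinder at (6.5, 15.5) partially overlaps it — only the 131.64 mm² overlap (of its 314.37 mm²) is removed, clipping the outline — area = 78.36 mm²; (rotated 25° about Z; rotation is an isometry so areas/perimeters/island counts are preserved). Overall, the cross-section has 2 separate islands. Net area = 78.36 mm².

78.36 mm²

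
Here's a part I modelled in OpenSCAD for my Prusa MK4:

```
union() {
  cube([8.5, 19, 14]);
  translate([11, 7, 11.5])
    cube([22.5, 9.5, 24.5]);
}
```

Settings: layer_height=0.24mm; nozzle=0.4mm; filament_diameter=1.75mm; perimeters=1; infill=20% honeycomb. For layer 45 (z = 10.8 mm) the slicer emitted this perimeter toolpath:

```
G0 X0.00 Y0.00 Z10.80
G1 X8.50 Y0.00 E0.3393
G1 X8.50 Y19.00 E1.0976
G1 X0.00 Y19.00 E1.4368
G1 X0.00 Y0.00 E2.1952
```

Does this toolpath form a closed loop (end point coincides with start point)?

yes

Start point (G0): (0.00, 0.00). End point (last G1): the path returns to the start — closed.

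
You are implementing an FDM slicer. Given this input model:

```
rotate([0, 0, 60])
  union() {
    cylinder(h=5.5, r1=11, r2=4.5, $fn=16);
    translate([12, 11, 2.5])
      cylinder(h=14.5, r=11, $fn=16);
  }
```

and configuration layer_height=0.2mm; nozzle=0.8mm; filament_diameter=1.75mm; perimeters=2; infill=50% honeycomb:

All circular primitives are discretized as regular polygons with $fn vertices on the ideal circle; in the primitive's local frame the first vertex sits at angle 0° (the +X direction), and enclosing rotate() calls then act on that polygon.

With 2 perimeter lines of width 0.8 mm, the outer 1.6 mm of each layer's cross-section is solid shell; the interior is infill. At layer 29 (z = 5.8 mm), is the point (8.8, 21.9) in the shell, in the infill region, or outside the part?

outside

At z = 5.8 mm: the cone is not intersected at this z (z outside [0, 5.5]); the cylinder at (12, 11): section is a regular 16-gon, circumradius r=11; Taking the union: only the r=11 cylinder at (12, 11) is present, so the union is just that shape — 1 connected region; (whole slice rotated 60° about Z — lengths, areas and connectivity unchanged). Overall, the cross-section is a single solid region. Undo the 60° rotation: the query point maps to (23.366, 3.329) in the un-rotated model frame. The nearest boundary edge runs (19.78, 3.22)→(22.16, 6.79); distance from the point to it = 2.92 mm. The point is not inside any of the regions above, so it lies outside the cross-section (2.92 mm from the nearest boundary).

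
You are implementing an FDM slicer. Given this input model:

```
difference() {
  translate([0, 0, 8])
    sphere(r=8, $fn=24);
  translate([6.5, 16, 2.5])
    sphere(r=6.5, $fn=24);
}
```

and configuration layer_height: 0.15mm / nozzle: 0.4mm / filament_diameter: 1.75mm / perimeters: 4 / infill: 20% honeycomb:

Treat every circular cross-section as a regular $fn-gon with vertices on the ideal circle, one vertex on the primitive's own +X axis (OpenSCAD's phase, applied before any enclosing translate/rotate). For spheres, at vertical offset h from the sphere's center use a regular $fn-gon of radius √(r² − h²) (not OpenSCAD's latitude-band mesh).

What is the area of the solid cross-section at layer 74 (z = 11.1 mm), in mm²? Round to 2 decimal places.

At z = 11.1 mm: the sphere: section is a regular 24-gon, circumradius = √(r²−h²) = √(8²−3.1²) = 7.375 (area = (24/2)·7.375²·sin(360°/24) = 168.93 mm²); the sphere at (6.5, 16) is not intersected at this z (|z−center|=8.600 > r=6.5); Subtracting the remaining from the first: none of the subtracted shapes is present at this height, so the r=8 sphere is unchanged — area = 168.93 mm². Overall, the cross-section is a single solid region. Net area = 168.93 mm².

168.93 mm²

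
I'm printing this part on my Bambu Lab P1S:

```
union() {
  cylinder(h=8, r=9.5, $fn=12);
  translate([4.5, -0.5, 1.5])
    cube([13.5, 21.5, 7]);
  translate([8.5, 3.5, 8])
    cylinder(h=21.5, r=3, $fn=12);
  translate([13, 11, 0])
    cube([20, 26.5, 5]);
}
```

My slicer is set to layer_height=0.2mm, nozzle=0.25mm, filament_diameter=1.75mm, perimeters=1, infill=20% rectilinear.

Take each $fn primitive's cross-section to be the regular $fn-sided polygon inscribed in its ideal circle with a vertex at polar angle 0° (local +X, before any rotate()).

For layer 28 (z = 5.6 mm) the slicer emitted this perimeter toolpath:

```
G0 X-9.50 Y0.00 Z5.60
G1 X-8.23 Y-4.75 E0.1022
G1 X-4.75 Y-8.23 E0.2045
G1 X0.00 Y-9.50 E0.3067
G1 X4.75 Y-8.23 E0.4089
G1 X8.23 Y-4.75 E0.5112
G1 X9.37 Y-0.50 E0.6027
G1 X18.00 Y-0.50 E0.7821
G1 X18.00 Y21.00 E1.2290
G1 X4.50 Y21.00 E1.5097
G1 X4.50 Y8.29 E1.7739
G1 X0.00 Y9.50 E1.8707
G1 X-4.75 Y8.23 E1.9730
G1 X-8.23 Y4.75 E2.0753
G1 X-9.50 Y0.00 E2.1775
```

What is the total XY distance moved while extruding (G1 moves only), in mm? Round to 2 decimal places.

Sum the Euclidean lengths of each G1 segment: total = 104.75 mm.

104.75 mm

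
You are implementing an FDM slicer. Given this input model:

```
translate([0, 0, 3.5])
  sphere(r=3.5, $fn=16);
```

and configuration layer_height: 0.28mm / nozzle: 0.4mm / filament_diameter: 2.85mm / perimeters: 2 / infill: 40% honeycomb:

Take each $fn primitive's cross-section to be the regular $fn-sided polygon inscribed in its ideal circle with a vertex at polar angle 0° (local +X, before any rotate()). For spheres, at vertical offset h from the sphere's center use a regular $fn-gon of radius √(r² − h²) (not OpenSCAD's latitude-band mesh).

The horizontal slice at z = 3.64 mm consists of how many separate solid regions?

1

At z = 3.64 mm: the r=3.5 sphere contributes a regular 16-gon of circumradius √(3.5²−0.14²) = 3.497. The result has 1 disconnected region.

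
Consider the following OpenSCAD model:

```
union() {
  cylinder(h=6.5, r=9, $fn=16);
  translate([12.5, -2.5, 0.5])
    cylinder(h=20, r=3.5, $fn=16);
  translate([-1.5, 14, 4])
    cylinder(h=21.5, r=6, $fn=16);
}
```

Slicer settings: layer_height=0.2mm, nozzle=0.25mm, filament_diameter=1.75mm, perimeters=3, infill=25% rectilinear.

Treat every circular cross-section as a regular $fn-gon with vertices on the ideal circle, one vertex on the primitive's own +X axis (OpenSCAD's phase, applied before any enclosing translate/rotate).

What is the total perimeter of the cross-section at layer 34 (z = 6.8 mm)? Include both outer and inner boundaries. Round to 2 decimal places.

At z = 6.8 mm: the cylinder is absent (z outside [0, 6.5]); the r=3.5 cylinder at (12.5, -2.5) contributes a regular 16-gon of circumradius 3.5 (perimeter = 2·16·3.500·sin(180°/16) = 21.85 mm); the r=6 cylinder at (-1.5, 14) gives a regular 16-gon of circumradius 6 (constant along its height) (perimeter = 2·16·6.000·sin(180°/16) = 37.46 mm); Taking the union: the 2 present regions are separate (no shared area or edge), so areas and boundary lengths simply add and each stays a separate island — boundary = 59.31 mm. Overall, the cross-section has 2 separate islands. Total boundary length (outer) = 59.31 mm.

59.31 mm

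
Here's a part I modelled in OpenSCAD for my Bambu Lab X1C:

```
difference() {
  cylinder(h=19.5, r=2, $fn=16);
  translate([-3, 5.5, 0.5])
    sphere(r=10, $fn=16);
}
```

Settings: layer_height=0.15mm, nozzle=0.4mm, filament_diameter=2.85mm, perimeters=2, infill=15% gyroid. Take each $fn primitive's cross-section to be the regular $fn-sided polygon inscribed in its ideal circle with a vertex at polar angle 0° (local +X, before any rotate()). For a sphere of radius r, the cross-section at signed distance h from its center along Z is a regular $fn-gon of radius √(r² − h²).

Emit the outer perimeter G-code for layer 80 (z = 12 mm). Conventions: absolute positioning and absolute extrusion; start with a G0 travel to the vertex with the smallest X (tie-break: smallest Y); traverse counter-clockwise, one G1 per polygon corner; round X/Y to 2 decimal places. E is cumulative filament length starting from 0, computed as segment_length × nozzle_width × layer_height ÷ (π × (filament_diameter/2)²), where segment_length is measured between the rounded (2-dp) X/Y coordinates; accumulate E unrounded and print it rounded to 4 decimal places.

G0 X-2.00 Y0.00 Z12.00
G1 X-1.85 Y-0.77 E0.0074
G1 X-1.41 Y-1.41 E0.0147
G1 X-0.77 Y-1.85 E0.0220
G1 X0.00 Y-2.00 E0.0294
G1 X0.77 Y-1.85 E0.0367
G1 X1.41 Y-1.41 E0.0440
G1 X1.85 Y-0.77 E0.0514
G1 X2.00 Y0.00 E0.0587
G1 X1.85 Y0.77 E0.0661
G1 X1.41 Y1.41 E0.0734
G1 X0.77 Y1.85 E0.0807
G1 X0.00 Y2.00 E0.0881
G1 X-0.77 Y1.85 E0.0955
G1 X-1.41 Y1.41 E0.1028
G1 X-1.85 Y0.77 E0.1101
G1 X-2.00 Y0.00 E0.1175

At z = 12 mm: the cylinder: section is a regular 16-gon, circumradius r=2; the sphere at (-3, 5.5) is absent (|z−center|=11.500 > r=10); After the difference (first − rest): none of the subtracted shapes is present at this height, so the r=2 cylinder is unchanged — 1 connected region. The outline is a single polygon with 16 vertices. Extrusion per mm of travel: 0.4 × 0.15 / (π × 1.425²) = 0.009405. Accumulating E over each segment gives final E = 0.1175.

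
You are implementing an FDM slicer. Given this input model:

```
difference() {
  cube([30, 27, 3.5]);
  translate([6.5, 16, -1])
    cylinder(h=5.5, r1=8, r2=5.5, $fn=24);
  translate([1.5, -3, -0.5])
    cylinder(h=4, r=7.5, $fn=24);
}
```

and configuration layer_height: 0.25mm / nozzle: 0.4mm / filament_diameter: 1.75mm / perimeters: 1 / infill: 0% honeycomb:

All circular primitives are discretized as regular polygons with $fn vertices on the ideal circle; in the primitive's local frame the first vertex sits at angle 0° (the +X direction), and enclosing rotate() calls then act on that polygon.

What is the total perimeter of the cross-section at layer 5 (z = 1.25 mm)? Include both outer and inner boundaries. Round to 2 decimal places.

145.60 mm

At z = 1.25 mm: the 30×27 cube contributes its full rectangle (perimeter 114.00 mm); the cone at (6.5, 16) (r1=8→r2=5.5) has section circumradius 6.977 here — a regular 24-gon (perimeter = 2·24·6.977·sin(180°/24) = 43.71 mm); the r=7.5 cylinder at (1.5, -3) gives a regular 24-gon of circumradius 7.5 (constant along its height) (perimeter = 2·24·7.500·sin(180°/24) = 46.99 mm); Taking the first minus the rest: starting from the 30×27 cube, the cone at (6.5, 16) partially overlaps it — only the 149.77 mm² overlap (of its 151.20 mm²) is removed, clipping the outline; the r=7.5 cylinder at (1.5, -3) partially overlaps it — only the 28.53 mm² overlap (of its 174.70 mm²) is removed, clipping the outline — boundary = 145.60 mm. Overall, the cross-section is a single solid region. Total boundary length (outer) = 145.60 mm.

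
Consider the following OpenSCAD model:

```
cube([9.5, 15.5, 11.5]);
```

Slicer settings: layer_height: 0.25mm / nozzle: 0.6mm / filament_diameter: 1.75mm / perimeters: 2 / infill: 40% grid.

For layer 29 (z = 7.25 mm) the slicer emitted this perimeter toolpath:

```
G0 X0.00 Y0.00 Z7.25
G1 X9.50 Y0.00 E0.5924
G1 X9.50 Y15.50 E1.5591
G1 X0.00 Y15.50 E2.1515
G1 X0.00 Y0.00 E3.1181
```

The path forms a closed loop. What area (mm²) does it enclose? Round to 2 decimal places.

Apply the shoelace formula to the sequence of (X, Y) vertices; enclosed area = 147.25 mm².

147.25 mm²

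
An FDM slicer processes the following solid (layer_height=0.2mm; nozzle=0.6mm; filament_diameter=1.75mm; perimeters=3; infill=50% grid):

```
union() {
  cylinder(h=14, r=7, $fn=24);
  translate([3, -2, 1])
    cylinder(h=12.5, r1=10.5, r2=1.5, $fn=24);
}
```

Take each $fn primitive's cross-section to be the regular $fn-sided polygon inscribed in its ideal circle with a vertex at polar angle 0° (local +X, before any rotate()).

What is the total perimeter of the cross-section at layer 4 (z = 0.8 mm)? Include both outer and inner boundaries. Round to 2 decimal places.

At z = 0.8 mm: the cylinder: section is a regular 24-gon, circumradius r=7 (perimeter = 2·24·7.000·sin(180°/24) = 43.86 mm); the cone at (3, -2) is not intersected at this z (z outside [1, 13.5]); Taking the union: only the r=7 cylinder is present, so the union is just that shape — boundary = 43.86 mm. Overall, the cross-section is a single solid region. Total boundary length (outer) = 43.86 mm.

43.86 mm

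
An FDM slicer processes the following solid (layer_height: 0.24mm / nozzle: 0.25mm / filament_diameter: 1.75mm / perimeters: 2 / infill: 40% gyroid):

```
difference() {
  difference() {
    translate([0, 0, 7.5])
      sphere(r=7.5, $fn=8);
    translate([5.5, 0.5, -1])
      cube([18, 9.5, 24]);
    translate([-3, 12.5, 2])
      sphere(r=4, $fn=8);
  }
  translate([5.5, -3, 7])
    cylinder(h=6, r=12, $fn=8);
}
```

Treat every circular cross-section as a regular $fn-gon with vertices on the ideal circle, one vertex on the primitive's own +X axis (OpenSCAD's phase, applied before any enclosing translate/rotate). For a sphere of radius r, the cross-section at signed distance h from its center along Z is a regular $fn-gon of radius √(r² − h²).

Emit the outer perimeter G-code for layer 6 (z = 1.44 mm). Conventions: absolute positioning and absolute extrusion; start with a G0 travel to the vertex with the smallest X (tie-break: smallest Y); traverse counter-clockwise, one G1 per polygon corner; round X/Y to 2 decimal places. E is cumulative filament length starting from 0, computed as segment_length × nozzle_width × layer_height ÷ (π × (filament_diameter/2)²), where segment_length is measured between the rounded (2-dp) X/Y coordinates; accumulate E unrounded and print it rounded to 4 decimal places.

At z = 1.44 mm: the sphere: section is a regular 8-gon, circumradius = √(r²−h²) = √(7.5²−6.06²) = 4.419; the cube at (5.5, 0.5) is present — its section is the full 18×9.5 rectangle; the sphere at (-3, 12.5): section is a regular 8-gon, circumradius = √(r²−h²) = √(4²−0.56²) = 3.961; Subtracting the remaining from the first: starting from the r=7.5 sphere, the 18×9.5 cube at (5.5, 0.5) misses the remaining region (no effect); the r=4 sphere at (-3, 12.5) misses the remaining region (no effect) — 1 connected region; the cylinder at (5.5, -3) is absent (z outside [7, 13]); Taking the first minus the rest: none of the subtracted shapes is present at this height, so the result so far is unchanged — 1 connected region. The outline is a single polygon with 8 vertices. Extrusion per mm of travel: 0.25 × 0.24 / (π × 0.875²) = 0.024945. Accumulating E over each segment gives final E = 0.6745.

G0 X-4.42 Y0.00 Z1.44
G1 X-3.12 Y-3.12 E0.0843
G1 X0.00 Y-4.42 E0.1686
G1 X3.12 Y-3.12 E0.2529
G1 X4.42 Y0.00 E0.3373
G1 X3.12 Y3.12 E0.4216
G1 X0.00 Y4.42 E0.5059
G1 X-3.12 Y3.12 E0.5902
G1 X-4.42 Y0.00 E0.6745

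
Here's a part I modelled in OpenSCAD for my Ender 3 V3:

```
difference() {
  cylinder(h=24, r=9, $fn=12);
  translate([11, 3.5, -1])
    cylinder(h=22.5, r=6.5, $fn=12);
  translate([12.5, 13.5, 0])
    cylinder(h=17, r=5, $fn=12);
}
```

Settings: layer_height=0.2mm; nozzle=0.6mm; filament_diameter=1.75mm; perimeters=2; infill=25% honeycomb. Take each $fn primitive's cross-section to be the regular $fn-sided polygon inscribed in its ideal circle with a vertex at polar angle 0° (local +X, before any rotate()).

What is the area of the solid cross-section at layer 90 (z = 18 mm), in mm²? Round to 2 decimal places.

219.28 mm²

At z = 18 mm: the r=9 cylinder contributes a regular 12-gon of circumradius 9 (area = (12/2)·9.000²·sin(360°/12) = 243.00 mm²); the cylinder at (11, 3.5): section is a regular 12-gon, circumradius r=6.5 (area = (12/2)·6.500²·sin(360°/12) = 126.75 mm²); the cylinder at (12.5, 13.5) is not intersected at this z (z outside [0, 17]); Subtracting the remaining from the first: starting from the r=9 cylinder (243.00 mm²), the r=6.5 cylinder at (11, 3.5) partially overlaps it — only the 23.72 mm² overlap (of its 126.75 mm²) is removed, clipping the outline — area = 219.28 mm². Overall, the cross-section is a single solid region. Net area = 219.28 mm².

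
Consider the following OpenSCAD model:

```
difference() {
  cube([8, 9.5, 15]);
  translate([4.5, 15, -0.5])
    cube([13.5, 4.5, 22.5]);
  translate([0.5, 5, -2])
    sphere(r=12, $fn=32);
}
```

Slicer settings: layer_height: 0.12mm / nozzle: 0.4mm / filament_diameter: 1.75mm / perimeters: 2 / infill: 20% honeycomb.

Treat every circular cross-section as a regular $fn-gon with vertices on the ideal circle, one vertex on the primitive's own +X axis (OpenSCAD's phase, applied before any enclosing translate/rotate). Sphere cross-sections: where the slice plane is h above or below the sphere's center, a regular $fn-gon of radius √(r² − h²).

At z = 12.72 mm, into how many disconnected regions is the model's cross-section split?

At z = 12.72 mm: the cube (footprint 8×9.5) is included at this height; the 13.5×4.5 cube at (4.5, 15) contributes its full rectangle; the sphere at (0.5, 5) does not reach this height (|z−center|=14.720 > r=12); Subtracting the remaining from the first: starting from the 8×9.5 cube, the 13.5×4.5 cube at (4.5, 15) misses the remaining region (no effect) — 1 connected region. The result has 1 disconnected region.

1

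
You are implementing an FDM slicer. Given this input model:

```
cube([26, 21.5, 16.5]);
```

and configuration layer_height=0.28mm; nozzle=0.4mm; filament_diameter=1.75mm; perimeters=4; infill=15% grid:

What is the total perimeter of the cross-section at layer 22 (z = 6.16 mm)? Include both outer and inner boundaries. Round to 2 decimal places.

At z = 6.16 mm: the 26×21.5 cube contributes its full rectangle (perimeter 95.00 mm). Overall, the cross-section is a single solid region. Total boundary length (outer) = 95.00 mm.

95.00 mm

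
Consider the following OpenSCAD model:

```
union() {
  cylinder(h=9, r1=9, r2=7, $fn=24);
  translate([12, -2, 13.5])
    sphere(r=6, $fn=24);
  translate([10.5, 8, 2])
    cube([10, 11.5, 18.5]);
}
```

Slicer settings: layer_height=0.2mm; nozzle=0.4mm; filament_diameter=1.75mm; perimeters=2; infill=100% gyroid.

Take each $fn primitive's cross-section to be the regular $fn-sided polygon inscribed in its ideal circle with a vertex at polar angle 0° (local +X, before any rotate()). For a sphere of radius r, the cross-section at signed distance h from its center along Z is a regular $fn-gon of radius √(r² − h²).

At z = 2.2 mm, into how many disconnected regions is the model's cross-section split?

2

At z = 2.2 mm: the cone (r1=9→r2=7) has section circumradius 8.511 here — a regular 24-gon; the sphere at (12, -2) does not reach this height (|z−center|=11.300 > r=6); the cube at (10.5, 8) is present — its section is the full 10×11.5 rectangle; Merging all regions: the 2 present regions are separate (no shared area or edge), so areas and boundary lengths simply add and each stays a separate island — 2 connected regions. The result has 2 disconnected regions.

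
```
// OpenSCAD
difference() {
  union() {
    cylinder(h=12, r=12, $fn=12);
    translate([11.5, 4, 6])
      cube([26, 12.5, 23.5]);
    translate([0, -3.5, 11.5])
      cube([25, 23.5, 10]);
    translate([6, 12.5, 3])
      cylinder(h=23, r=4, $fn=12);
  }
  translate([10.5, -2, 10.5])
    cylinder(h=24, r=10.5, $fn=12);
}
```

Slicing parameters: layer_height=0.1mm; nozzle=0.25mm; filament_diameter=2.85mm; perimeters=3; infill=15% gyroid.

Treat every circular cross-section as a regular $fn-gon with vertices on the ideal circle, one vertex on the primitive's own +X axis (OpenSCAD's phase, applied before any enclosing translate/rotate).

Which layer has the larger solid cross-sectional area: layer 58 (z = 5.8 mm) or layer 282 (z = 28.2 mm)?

Layer 58 (z = 5.8): the cylinder: section is a regular 12-gon, circumradius r=12 (area = (12/2)·12.000²·sin(360°/12) = 432.00 mm²); the cube at (11.5, 4) is absent (z outside [6, 29.5]); the cube at (0, -3.5) is not intersected at this z (z outside [11.5, 21.5]); the r=4 cylinder at (6, 12.5) gives a regular 12-gon of circumradius 4 (constant along its height) (area = (12/2)·4.000²·sin(360°/12) = 48.00 mm²); Merging all regions: the regions partially overlap — summed areas 480.00 mm² minus the doubly-counted overlap 7.28 mm² gives 472.72 mm² — area = 472.72 mm²; the cylinder at (10.5, -2) is absent (z outside [10.5, 34.5]); Subtracting the remaining from the first: none of the subtracted shapes is present at this height, so that combined region is unchanged — area = 472.72 mm². So its area = 472.72 mm². Layer 282 (z = 28.2): the cylinder is absent (z outside [0, 12]); the cube at (11.5, 4) is present — its section is the full 26×12.5 rectangle (area 325.00 mm²); the cube at (0, -3.5) is absent (z outside [11.5, 21.5]); the cylinder at (6, 12.5) is absent (z outside [3, 26]); Merging all regions: only the 26×12.5 cube at (11.5, 4) is present, so the union is just that shape — area = 325.00 mm²; the r=10.5 cylinder at (10.5, -2) contributes a regular 12-gon of circumradius 10.5 (area = (12/2)·10.500²·sin(360°/12) = 330.75 mm²); After the difference (first − rest): starting from the result so far (325.00 mm²), the r=10.5 cylinder at (10.5, -2) partially overlaps it — only the 20.35 mm² overlap (of its 330.75 mm²) is removed, clipping the outline — area = 304.65 mm². So its area = 304.65 mm². Layer 58 is larger (472.72 vs 304.65 mm²).

layer 58 (z = 5.8 mm)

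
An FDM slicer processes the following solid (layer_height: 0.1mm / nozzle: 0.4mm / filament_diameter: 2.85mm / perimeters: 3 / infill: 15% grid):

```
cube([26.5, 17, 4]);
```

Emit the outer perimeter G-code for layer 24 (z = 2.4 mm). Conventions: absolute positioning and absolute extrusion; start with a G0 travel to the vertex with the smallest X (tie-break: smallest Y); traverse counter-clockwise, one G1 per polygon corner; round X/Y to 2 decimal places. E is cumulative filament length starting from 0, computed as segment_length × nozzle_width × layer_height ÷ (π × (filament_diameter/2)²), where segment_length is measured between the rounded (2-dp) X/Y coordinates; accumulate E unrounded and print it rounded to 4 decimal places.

At z = 2.4 mm: the 26.5×17 cube contributes its full rectangle. The outline is a single polygon with 4 vertices. Extrusion per mm of travel: 0.4 × 0.1 / (π × 1.425²) = 0.006270. Accumulating E over each segment gives final E = 0.5455.

G0 X0.00 Y0.00 Z2.40
G1 X26.50 Y0.00 E0.1662
G1 X26.50 Y17.00 E0.2728
G1 X0.00 Y17.00 E0.4389
G1 X0.00 Y0.00 E0.5455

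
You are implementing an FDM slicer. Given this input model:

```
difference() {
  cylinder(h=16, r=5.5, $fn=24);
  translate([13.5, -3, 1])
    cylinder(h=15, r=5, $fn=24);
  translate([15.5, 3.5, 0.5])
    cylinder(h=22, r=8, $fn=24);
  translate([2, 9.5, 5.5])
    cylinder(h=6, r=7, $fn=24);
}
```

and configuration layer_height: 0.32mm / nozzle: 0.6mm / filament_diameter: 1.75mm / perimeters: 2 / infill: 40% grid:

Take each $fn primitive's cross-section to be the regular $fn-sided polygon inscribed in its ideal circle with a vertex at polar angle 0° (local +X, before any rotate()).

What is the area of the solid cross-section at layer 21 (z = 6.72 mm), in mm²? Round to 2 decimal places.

At z = 6.72 mm: the cylinder: section is a regular 24-gon, circumradius r=5.5 (area = (24/2)·5.500²·sin(360°/24) = 93.95 mm²); the r=5 cylinder at (13.5, -3) contributes a regular 24-gon of circumradius 5 (area = (24/2)·5.000²·sin(360°/24) = 77.65 mm²); the cylinder at (15.5, 3.5): section is a regular 24-gon, circumradius r=8 (area = (24/2)·8.000²·sin(360°/24) = 198.77 mm²); the r=7 cylinder at (2, 9.5) gives a regular 24-gon of circumradius 7 (constant along its height) (area = (24/2)·7.000²·sin(360°/24) = 152.19 mm²); Taking the first minus the rest: starting from the r=5.5 cylinder (93.95 mm²), the r=5 cylinder at (13.5, -3) misses the remaining region (no effect); the r=8 cylinder at (15.5, 3.5) misses the remaining region (no effect); the r=7 cylinder at (2, 9.5) partially overlaps it — only the 14.28 mm² overlap (of its 152.19 mm²) is removed, clipping the outline — area = 79.67 mm². Overall, the cross-section is a single solid region. Net area = 79.67 mm².

79.67 mm²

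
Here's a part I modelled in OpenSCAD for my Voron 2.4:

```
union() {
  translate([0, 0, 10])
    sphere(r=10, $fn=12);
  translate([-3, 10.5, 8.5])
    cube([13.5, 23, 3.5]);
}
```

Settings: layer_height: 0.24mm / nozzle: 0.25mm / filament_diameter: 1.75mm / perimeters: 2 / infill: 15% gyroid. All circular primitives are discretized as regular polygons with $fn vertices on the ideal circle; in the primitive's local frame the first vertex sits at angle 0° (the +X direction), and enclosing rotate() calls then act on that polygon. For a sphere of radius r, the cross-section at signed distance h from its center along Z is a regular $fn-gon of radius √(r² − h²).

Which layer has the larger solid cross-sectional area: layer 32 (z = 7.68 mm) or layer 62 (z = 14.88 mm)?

Layer 32 (z = 7.68): the r=10 sphere contributes a regular 12-gon of circumradius √(10²−2.32²) = 9.727 (area = (12/2)·9.727²·sin(360°/12) = 283.85 mm²); the cube at (-3, 10.5) does not reach this height (z outside [8.5, 12]); Taking the union: only the r=10 sphere is present, so the union is just that shape — area = 283.85 mm². So its area = 283.85 mm². Layer 62 (z = 14.88): the r=10 sphere contributes a regular 12-gon of circumradius √(10²−4.88²) = 8.728 (area = (12/2)·8.728²·sin(360°/12) = 228.56 mm²); the cube at (-3, 10.5) is not intersected at this z (z outside [8.5, 12]); Combining (union): only the r=10 sphere is present, so the union is just that shape — area = 228.56 mm². So its area = 228.56 mm². Layer 32 is larger (283.85 vs 228.56 mm²).

layer 32 (z = 7.68 mm)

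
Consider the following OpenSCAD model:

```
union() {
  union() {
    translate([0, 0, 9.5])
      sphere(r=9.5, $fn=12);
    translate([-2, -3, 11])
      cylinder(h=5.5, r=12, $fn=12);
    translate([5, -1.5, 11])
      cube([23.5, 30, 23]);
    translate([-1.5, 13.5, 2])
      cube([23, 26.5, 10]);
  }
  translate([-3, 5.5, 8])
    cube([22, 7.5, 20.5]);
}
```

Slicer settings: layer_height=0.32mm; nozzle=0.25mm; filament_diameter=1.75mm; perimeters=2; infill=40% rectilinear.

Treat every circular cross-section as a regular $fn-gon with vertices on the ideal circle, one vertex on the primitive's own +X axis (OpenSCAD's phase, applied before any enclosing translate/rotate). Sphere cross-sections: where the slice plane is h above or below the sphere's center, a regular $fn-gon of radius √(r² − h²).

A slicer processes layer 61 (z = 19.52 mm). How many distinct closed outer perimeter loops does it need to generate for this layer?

1

At z = 19.52 mm: the sphere is absent (|z−center|=10.020 > r=9.5); the cylinder at (-2, -3) is absent (z outside [11, 16.5]); the cube at (5, -1.5) is present — its section is the full 23.5×30 rectangle; the cube at (-1.5, 13.5) is not intersected at this z (z outside [2, 12]); Taking the union: only the 23.5×30 cube at (5, -1.5) is present, so the union is just that shape — 1 connected region; the cube at (-3, 5.5) is present — its section is the full 22×7.5 rectangle; Merging all regions: the regions partially overlap (shared area 105.00 mm²), so overlapping operands fuse into one piece — 1 connected region. The result has 1 disconnected region.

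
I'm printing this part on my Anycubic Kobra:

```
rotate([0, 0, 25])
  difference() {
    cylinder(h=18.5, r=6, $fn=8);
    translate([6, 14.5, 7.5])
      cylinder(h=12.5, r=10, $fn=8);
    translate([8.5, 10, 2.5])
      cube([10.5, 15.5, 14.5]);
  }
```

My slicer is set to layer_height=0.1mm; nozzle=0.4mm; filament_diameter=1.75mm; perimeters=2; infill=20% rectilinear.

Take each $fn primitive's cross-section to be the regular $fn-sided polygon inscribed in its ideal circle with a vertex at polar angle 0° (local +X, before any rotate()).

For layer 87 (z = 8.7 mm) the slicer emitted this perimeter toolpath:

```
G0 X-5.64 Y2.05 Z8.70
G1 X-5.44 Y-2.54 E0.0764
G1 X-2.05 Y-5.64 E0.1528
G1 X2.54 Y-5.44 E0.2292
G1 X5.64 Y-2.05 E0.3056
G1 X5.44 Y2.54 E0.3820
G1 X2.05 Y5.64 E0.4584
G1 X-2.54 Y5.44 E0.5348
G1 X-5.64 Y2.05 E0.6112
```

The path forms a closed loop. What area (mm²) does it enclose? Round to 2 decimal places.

Apply the shoelace formula to the sequence of (X, Y) vertices; enclosed area = 101.90 mm².

101.90 mm²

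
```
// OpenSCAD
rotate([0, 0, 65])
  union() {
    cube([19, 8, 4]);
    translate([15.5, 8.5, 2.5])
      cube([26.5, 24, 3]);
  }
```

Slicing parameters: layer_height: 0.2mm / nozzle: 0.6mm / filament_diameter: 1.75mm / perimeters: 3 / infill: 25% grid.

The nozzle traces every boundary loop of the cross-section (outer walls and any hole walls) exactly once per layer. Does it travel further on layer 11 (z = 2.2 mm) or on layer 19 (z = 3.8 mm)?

layer 19 (z = 3.8 mm)

Layer 11 (z = 2.2): the cube (footprint 19×8) is included at this height (perimeter 54.00 mm); the cube at (15.5, 8.5) is absent (z outside [2.5, 5.5]); Merging all regions: only the 19×8 cube is present, so the union is just that shape — boundary = 54.00 mm; (whole slice rotated 65° about Z — lengths, areas and connectivity unchanged). So its perimeter = 54.00 mm. Layer 19 (z = 3.8): the 19×8 cube contributes its full rectangle (perimeter 54.00 mm); the cube at (15.5, 8.5) (footprint 26.5×24) is included at this height (perimeter 101.00 mm); Taking the union: the 2 present regions are separate (no shared area or edge), so areas and boundary lengths simply add and each stays a separate island — boundary = 155.00 mm; (whole slice rotated 65° about Z — lengths, areas and connectivity unchanged). So its perimeter = 155.00 mm. Layer 19 is larger (155.00 vs 54.00 mm).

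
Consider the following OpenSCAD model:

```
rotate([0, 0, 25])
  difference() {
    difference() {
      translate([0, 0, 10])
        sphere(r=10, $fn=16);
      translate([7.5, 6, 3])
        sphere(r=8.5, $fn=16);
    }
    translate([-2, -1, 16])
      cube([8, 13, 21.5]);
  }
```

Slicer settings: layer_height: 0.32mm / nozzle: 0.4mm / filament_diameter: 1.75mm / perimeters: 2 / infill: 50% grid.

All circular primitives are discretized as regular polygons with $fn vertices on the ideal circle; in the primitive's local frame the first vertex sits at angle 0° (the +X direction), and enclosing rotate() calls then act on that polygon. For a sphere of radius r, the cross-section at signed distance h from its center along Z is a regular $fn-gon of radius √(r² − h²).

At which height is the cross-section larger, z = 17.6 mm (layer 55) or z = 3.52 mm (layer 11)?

Layer 55 (z = 17.6): the r=10 sphere contributes a regular 16-gon of circumradius √(10²−7.6²) = 6.499 (area = (16/2)·6.499²·sin(360°/16) = 129.32 mm²); the sphere at (7.5, 6) does not reach this height (|z−center|=14.600 > r=8.5); Taking the first minus the rest: none of the subtracted shapes is present at this height, so the r=10 sphere is unchanged — area = 129.32 mm²; the cube at (-2, -1) is present — its section is the full 8×13 rectangle (area 104.00 mm²); Taking the first minus the rest: starting from the result so far (129.32 mm²), the 8×13 cube at (-2, -1) partially overlaps it — only the 52.30 mm² overlap (of its 104.00 mm²) is removed, clipping the outline — area = 77.01 mm²; (rotated 25° about Z; rotation is an isometry so areas/perimeters/island counts are preserved). So its area = 77.01 mm². Layer 11 (z = 3.52): the r=10 sphere contributes a regular 16-gon of circumradius √(10²−6.48²) = 7.616 (area = (16/2)·7.616²·sin(360°/16) = 177.59 mm²); the r=8.5 sphere at (7.5, 6) contributes a regular 16-gon of circumradius √(8.5²−0.52²) = 8.484 (area = (16/2)·8.484²·sin(360°/16) = 220.36 mm²); Taking the first minus the rest: starting from the r=10 sphere (177.59 mm²), the r=8.5 sphere at (7.5, 6) partially overlaps it — only the 55.46 mm² overlap (of its 220.36 mm²) is removed, clipping the outline — area = 122.13 mm²; the cube at (-2, -1) does not reach this height (z outside [16, 37.5]); Taking the first minus the rest: none of the subtracted shapes is present at this height, so the result so far is unchanged — area = 122.13 mm²; (whole slice rotated 25° about Z — lengths, areas and connectivity unchanged). So its area = 122.13 mm². Layer 11 is larger (122.13 vs 77.01 mm²).

layer 11 (z = 3.52 mm)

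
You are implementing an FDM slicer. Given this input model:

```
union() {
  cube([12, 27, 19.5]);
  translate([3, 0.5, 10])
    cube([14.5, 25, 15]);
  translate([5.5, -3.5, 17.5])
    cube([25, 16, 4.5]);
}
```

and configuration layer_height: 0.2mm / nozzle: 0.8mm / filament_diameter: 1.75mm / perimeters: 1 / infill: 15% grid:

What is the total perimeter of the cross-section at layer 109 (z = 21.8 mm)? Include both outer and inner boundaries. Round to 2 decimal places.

At z = 21.8 mm: the cube does not reach this height (z outside [0, 19.5]); the cube at (3, 0.5) (footprint 14.5×25) is included at this height (perimeter 79.00 mm); the 25×16 cube at (5.5, -3.5) contributes its full rectangle (perimeter 82.00 mm); Taking the union: the regions partially overlap (shared area 144.00 mm²), so the edge portions inside another operand are dropped and the merged outline is re-measured after clipping — boundary = 113.00 mm. Overall, the cross-section is a single solid region. Total boundary length (outer) = 113.00 mm.

113.00 mm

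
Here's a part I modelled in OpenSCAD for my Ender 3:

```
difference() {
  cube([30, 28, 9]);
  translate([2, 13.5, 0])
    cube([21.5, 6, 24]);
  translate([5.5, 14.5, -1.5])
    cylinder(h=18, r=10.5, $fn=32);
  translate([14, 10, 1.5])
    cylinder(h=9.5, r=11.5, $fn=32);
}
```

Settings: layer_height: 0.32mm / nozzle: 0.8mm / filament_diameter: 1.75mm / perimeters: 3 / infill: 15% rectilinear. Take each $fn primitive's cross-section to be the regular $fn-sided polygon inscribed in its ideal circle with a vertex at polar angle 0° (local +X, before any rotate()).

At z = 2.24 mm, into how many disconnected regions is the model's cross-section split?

At z = 2.24 mm: the cube is present — its section is the full 30×28 rectangle; the cube at (2, 13.5) is present — its section is the full 21.5×6 rectangle; the r=10.5 cylinder at (5.5, 14.5) contributes a regular 32-gon of circumradius 10.5; the cylinder at (14, 10): section is a regular 32-gon, circumradius r=11.5; Subtracting the remaining from the first: starting from the 30×28 cube, the 21.5×6 cube at (2, 13.5) lies wholly inside it (removes its full 129.00 mm² and its 55.00 mm outline becomes a hole wall); the r=10.5 cylinder at (5.5, 14.5) partially overlaps it — only the 199.93 mm² overlap (of its 344.14 mm²) is removed, clipping the outline; the r=11.5 cylinder at (14, 10) partially overlaps it — only the 185.34 mm² overlap (of its 412.81 mm²) is removed, clipping the outline — 2 connected regions. The result has 2 disconnected regions.

2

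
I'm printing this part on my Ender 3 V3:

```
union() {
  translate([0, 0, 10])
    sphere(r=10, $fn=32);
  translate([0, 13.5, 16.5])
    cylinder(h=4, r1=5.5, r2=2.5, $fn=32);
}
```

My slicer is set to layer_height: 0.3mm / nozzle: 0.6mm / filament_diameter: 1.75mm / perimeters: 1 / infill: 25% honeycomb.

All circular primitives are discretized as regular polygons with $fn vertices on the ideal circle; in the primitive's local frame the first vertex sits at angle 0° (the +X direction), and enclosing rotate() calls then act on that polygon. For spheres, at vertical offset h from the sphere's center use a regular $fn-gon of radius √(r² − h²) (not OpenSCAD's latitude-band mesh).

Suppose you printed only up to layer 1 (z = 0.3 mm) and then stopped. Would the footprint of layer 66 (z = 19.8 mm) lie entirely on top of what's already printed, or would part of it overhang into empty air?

Compare the two slices. At z = 0.3: the sphere: section is a regular 32-gon, circumradius = √(r²−h²) = √(10²−9.7²) = 2.431 (area = (32/2)·2.431²·sin(360°/32) = 18.45 mm²); the cone at (0, 13.5) is absent (z outside [16.5, 20.5]); Combining (union): only the r=10 sphere is present, so the union is just that shape — area = 18.45 mm². At z = 19.8: the r=10 sphere contributes a regular 32-gon of circumradius √(10²−9.8²) = 1.990 (area = (32/2)·1.990²·sin(360°/32) = 12.36 mm²); the cone at (0, 13.5): at t=0.825 of its height the radius interpolates to r₁+(r₂−r₁)t = 3.025, giving a regular 32-gon of that circumradius (area = (32/2)·3.025²·sin(360°/32) = 28.56 mm²); Merging all regions: the 2 present regions are separate (no shared area or edge), so areas and boundary lengths simply add and each stays a separate island — area = 40.92 mm². Checking containment: at z = 19.8 the cross-section extends beyond the z = 0.3 cross-section by about 28.56 mm².

part overhangs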